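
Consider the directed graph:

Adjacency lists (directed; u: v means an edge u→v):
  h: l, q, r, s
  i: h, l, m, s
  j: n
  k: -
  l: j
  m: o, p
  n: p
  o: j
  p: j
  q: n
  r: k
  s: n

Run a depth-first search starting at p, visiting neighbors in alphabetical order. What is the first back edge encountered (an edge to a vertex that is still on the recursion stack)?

n→p

DFS from p (visiting neighbors in alphabetical order); mark gray on enter, black on exit:
p gray
  j gray
    n gray
      n→p: p is gray → back edge
First back edge: n → p.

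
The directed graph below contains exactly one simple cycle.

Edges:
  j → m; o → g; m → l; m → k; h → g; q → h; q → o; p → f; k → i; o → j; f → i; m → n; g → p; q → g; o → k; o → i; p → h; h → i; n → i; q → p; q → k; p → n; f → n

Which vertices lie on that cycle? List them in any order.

g, h, p

DFS with gray/black marking from g:
g gray
  p gray
    f gray
      n gray
        i gray
        i black
      n black
      f→i: i black — skip
    f black
    p→n: n black — skip
    h gray
      h→g: g is gray → back edge
Back edge closes the cycle g → p → h → g; its vertices are {g, h, p}.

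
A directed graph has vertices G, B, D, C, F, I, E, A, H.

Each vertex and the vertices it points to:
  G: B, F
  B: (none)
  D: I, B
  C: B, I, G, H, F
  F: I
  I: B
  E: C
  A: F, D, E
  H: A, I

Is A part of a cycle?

Yes

A is on a cycle iff A can reach itself via ≥1 edge.
A → E → C → H → A — yes.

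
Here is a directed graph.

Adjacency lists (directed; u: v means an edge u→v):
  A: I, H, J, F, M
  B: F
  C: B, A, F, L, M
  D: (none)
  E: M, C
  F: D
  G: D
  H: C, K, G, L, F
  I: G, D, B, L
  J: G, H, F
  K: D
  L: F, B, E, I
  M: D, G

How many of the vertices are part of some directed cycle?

A vertex is on a directed cycle iff it belongs to a strongly connected component of size ≥ 2 (or has a self-loop).
The vertices on cycles are {A, C, E, H, I, J, L} — 7 in total.

7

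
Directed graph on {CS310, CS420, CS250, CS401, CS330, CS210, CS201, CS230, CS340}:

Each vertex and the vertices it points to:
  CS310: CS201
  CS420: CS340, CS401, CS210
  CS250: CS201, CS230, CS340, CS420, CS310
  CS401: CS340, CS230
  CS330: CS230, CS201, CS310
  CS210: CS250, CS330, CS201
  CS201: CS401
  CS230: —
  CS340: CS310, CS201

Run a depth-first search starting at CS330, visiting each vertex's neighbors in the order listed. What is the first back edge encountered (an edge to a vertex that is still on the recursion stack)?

CS310→CS201

DFS from CS330 (visiting each vertex's neighbors in the order listed); mark gray on enter, black on exit:
CS330 gray
  CS230 gray
  CS230 black
  CS201 gray
    CS401 gray
      CS340 gray
        CS310 gray
          CS310→CS201: CS201 is gray → back edge
First back edge: CS310 → CS201.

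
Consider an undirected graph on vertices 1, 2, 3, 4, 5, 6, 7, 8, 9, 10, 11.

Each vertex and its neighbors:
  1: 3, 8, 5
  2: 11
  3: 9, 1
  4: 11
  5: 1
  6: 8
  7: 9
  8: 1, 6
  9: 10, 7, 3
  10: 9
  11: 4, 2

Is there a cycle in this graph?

No

DFS, tracking each vertex's parent; an edge to a visited non-parent vertex closes a cycle.
Start from 8:
visit 8 (parent –)
  visit 1 (parent 8)
    visit 3 (parent 1)
      visit 9 (parent 3)
        visit 10 (parent 9)
          10–9: parent, skip
        visit 7 (parent 9)
          7–9: parent, skip
        9–3: parent, skip
      3–1: parent, skip
    1–8: parent, skip
    visit 5 (parent 1)
      5–1: parent, skip
  visit 6 (parent 8)
    6–8: parent, skip
visit 2 (parent –)
  visit 11 (parent 2)
    visit 4 (parent 11)
      4–11: parent, skip
    11–2: parent, skip
No non-parent visited neighbor found — the graph is a forest.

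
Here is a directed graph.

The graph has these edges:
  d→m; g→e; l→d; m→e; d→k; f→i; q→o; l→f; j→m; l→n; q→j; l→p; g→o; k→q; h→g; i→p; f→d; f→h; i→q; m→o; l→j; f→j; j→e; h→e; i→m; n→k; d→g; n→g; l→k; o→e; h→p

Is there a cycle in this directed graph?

No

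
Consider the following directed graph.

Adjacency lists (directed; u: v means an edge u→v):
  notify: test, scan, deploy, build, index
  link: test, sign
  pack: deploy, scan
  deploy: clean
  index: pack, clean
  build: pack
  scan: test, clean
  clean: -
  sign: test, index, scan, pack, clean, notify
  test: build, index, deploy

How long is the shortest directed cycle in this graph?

For each vertex v, BFS finds the shortest path from v back to v.
The shortest such closed walk is scan → test → index → pack → scan, length 4.

4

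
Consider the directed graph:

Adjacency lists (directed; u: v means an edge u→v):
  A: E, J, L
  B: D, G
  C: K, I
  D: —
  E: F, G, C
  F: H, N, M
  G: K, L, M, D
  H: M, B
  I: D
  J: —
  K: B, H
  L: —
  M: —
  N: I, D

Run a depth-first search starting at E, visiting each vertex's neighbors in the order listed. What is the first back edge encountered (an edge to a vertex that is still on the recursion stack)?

K->B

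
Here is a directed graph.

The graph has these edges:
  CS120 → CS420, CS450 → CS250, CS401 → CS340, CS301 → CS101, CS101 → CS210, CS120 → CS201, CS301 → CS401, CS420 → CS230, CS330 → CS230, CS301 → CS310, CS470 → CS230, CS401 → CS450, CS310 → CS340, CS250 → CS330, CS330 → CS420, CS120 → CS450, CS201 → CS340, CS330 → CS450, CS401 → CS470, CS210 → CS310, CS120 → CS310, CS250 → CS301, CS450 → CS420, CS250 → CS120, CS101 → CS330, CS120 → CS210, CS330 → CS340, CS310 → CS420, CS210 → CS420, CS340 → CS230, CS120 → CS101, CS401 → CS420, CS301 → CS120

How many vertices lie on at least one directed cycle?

A vertex is on a directed cycle iff it belongs to a strongly connected component of size ≥ 2 (or has a self-loop).
The vertices on cycles are {CS101, CS120, CS250, CS301, CS330, CS401, CS450} — 7 in total.

7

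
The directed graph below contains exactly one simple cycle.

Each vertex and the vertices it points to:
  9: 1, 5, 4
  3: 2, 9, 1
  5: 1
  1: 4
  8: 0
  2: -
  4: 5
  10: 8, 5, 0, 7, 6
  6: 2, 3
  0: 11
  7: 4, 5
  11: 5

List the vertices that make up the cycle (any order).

DFS with gray/black marking from 1:
1 gray
  4 gray
    5 gray
      5→1: 1 is gray → back edge
Back edge closes the cycle 1 → 4 → 5 → 1; its vertices are {1, 4, 5}.

1, 4, 5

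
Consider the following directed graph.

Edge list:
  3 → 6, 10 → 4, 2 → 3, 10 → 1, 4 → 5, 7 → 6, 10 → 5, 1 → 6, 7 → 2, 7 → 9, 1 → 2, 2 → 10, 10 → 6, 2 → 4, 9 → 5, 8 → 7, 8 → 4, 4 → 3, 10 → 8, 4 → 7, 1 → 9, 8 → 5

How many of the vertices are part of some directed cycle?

6

A vertex is on a directed cycle iff it belongs to a strongly connected component of size ≥ 2 (or has a self-loop).
The vertices on cycles are {1, 2, 4, 7, 8, 10} — 6 in total.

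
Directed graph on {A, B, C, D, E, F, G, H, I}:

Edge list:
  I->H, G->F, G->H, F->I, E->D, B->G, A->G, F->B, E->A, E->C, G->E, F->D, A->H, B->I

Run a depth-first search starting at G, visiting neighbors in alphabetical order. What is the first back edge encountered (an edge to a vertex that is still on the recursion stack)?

A→G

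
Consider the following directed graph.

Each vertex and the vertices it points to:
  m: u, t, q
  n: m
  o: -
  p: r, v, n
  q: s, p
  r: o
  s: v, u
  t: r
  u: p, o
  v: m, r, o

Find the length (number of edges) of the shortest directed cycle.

4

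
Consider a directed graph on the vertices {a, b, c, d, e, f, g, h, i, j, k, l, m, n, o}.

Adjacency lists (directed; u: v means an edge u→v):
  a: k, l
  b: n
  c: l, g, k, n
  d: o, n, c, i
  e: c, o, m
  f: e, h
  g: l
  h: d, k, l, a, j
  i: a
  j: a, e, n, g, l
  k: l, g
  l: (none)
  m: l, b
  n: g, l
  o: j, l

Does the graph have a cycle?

DFS with white/gray/black marking, starting from o:
o gray
  j gray
    a gray
      k gray
        l gray
        l black
        g gray
          g→l: l black — skip
        g black
      k black
      a→l: l black — skip
    a black
    e gray
      c gray
        c→l: l black — skip
        c→g: g black — skip
        c→k: k black — skip
        n gray
          n→g: g black — skip
          n→l: l black — skip
        n black
      c black
      e→o: o is gray → back edge
Back edge found, so a cycle exists: o → j → e → o.

Yes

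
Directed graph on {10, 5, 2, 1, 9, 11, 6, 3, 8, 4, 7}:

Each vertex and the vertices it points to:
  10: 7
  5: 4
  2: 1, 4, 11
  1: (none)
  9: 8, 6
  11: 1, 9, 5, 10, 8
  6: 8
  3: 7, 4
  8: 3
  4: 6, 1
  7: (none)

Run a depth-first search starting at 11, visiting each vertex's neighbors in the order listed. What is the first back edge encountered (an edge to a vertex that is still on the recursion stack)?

DFS from 11 (visiting each vertex's neighbors in the order listed); mark gray on enter, black on exit:
11 gray
  1 gray
  1 black
  9 gray
    8 gray
      3 gray
        7 gray
        7 black
        4 gray
          6 gray
            6→8: 8 is gray → back edge
First back edge: 6 → 8.

6→8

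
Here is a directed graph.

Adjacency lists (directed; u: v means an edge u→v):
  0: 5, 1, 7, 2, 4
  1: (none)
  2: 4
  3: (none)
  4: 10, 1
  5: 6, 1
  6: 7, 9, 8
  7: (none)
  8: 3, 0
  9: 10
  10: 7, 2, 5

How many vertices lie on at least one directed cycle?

A vertex is on a directed cycle iff it belongs to a strongly connected component of size ≥ 2 (or has a self-loop).
The vertices on cycles are {0, 2, 4, 5, 6, 8, 9, 10} — 8 in total.

8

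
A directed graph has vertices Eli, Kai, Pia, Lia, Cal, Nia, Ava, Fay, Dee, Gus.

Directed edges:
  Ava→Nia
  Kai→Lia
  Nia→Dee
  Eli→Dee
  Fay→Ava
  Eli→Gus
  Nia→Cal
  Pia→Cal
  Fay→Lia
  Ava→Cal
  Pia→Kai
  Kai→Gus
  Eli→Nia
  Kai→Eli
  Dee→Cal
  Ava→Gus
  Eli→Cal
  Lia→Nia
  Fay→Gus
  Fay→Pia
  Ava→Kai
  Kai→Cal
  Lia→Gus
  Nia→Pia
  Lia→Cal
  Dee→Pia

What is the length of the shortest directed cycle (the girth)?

4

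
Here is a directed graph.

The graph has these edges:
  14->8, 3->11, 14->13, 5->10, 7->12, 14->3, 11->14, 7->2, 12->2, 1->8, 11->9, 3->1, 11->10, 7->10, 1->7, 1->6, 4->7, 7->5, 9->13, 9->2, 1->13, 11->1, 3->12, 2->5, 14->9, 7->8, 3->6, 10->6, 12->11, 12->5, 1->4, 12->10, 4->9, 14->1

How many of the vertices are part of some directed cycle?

A vertex is on a directed cycle iff it belongs to a strongly connected component of size ≥ 2 (or has a self-loop).
The vertices on cycles are {1, 3, 4, 7, 11, 12, 14} — 7 in total.

7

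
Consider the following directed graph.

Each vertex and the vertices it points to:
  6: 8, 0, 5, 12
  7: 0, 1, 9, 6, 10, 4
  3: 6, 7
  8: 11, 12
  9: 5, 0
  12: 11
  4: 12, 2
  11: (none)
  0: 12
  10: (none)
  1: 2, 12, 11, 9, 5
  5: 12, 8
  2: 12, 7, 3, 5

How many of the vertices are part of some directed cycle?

5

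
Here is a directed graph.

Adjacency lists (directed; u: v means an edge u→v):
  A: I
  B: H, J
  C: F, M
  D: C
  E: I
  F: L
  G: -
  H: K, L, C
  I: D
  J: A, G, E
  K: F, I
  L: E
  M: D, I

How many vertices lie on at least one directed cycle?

A vertex is on a directed cycle iff it belongs to a strongly connected component of size ≥ 2 (or has a self-loop).
The vertices on cycles are {C, D, E, F, I, L, M} — 7 in total.

7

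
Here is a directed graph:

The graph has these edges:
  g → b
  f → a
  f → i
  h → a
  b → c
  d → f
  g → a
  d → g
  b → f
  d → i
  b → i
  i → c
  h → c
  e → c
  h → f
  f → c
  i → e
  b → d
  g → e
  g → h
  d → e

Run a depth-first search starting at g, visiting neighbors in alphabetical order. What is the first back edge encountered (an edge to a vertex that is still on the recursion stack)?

DFS from g (visiting neighbors in alphabetical order); mark gray on enter, black on exit:
g gray
  a gray
  a black
  b gray
    c gray
    c black
    d gray
      e gray
        e→c: c black — skip
      e black
      f gray
        f→a: a black — skip
        f→c: c black — skip
        i gray
          i→c: c black — skip
          i→e: e black — skip
        i black
      f black
      d→g: g is gray → back edge
First back edge: d → g.

d->g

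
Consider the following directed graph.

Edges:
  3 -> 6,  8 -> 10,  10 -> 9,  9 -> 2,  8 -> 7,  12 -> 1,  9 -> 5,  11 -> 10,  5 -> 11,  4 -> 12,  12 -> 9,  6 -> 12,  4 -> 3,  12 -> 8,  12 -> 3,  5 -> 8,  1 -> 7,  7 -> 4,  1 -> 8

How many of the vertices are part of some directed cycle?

11

A vertex is on a directed cycle iff it belongs to a strongly connected component of size ≥ 2 (or has a self-loop).
The vertices on cycles are {1, 3, 4, 5, 6, 7, 8, 9, 10, 11, 12} — 11 in total.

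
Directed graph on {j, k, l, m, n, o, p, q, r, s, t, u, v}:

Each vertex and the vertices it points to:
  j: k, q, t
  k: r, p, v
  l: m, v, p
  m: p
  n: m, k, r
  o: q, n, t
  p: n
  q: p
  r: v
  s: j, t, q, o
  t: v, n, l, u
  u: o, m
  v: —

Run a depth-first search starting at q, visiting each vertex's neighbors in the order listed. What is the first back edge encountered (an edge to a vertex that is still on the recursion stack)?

m→p

DFS from q (visiting each vertex's neighbors in the order listed); mark gray on enter, black on exit:
q gray
  p gray
    n gray
      m gray
        m→p: p is gray → back edge
First back edge: m → p.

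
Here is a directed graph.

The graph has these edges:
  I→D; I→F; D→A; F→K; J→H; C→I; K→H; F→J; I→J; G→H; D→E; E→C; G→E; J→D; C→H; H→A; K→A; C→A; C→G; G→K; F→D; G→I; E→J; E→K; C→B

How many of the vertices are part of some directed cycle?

A vertex is on a directed cycle iff it belongs to a strongly connected component of size ≥ 2 (or has a self-loop).
The vertices on cycles are {C, D, E, F, G, I, J} — 7 in total.

7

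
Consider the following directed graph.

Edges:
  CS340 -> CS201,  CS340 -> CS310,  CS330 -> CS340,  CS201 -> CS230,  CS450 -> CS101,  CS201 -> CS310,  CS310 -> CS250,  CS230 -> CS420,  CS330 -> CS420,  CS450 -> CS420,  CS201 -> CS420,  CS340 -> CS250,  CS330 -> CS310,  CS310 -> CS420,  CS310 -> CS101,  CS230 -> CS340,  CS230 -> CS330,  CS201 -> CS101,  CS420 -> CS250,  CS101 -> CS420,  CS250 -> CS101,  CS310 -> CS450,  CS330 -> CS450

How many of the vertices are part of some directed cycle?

7

A vertex is on a directed cycle iff it belongs to a strongly connected component of size ≥ 2 (or has a self-loop).
The vertices on cycles are {CS101, CS201, CS230, CS250, CS330, CS340, CS420} — 7 in total.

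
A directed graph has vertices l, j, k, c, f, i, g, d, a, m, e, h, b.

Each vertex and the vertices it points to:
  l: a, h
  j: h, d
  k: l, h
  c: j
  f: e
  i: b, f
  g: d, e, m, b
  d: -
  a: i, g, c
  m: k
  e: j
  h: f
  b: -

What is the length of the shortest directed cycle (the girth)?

4

For each vertex v, BFS finds the shortest path from v back to v.
The shortest such closed walk is f → e → j → h → f, length 4.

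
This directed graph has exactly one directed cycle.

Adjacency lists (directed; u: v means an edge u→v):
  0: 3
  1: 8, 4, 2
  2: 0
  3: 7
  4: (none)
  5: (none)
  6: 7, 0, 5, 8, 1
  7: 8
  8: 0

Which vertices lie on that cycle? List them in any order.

DFS with gray/black marking from 7:
7 gray
  8 gray
    0 gray
      3 gray
        3→7: 7 is gray → back edge
Back edge closes the cycle 7 → 8 → 0 → 3 → 7; its vertices are {0, 3, 7, 8}.

0, 3, 7, 8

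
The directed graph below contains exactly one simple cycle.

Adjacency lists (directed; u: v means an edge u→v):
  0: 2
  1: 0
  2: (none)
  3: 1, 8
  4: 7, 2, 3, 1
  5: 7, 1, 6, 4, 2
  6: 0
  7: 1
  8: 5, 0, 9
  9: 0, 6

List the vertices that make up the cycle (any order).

3, 4, 5, 8

DFS with gray/black marking from 8:
8 gray
  5 gray
    7 gray
      1 gray
        0 gray
          2 gray
          2 black
        0 black
      1 black
    7 black
    5→1: 1 black — skip
    6 gray
      6→0: 0 black — skip
    6 black
    4 gray
      4→7: 7 black — skip
      4→2: 2 black — skip
      3 gray
        3→1: 1 black — skip
        3→8: 8 is gray → back edge
Back edge closes the cycle 8 → 5 → 4 → 3 → 8; its vertices are {3, 4, 5, 8}.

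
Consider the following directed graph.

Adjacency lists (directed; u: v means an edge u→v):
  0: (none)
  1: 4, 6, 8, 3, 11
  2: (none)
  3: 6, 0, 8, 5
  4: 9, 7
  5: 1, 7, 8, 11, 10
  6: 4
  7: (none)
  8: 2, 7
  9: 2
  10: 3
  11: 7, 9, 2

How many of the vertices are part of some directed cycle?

4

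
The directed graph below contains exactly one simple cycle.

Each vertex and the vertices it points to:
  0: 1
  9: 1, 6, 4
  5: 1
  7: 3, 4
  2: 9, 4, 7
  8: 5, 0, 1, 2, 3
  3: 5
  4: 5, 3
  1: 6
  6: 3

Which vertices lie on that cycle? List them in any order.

DFS with gray/black marking from 6:
6 gray
  3 gray
    5 gray
      1 gray
        1→6: 6 is gray → back edge
Back edge closes the cycle 6 → 3 → 5 → 1 → 6; its vertices are {1, 3, 5, 6}.

1, 3, 5, 6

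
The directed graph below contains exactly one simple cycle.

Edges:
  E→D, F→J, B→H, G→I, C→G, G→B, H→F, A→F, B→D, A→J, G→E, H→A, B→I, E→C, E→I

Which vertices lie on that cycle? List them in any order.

C, E, G

DFS with gray/black marking from G:
G gray
  E gray
    D gray
    D black
    C gray
      C→G: G is gray → back edge
Back edge closes the cycle G → E → C → G; its vertices are {C, E, G}.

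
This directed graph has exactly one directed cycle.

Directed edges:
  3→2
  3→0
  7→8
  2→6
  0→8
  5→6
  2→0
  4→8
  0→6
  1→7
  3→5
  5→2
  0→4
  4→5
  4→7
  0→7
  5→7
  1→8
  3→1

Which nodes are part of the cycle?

DFS with gray/black marking from 5:
5 gray
  6 gray
  6 black
  2 gray
    2→6: 6 black — skip
    0 gray
      4 gray
        8 gray
        8 black
        7 gray
          7→8: 8 black — skip
        7 black
        4→5: 5 is gray → back edge
Back edge closes the cycle 5 → 2 → 0 → 4 → 5; its vertices are {0, 2, 4, 5}.

0, 2, 4, 5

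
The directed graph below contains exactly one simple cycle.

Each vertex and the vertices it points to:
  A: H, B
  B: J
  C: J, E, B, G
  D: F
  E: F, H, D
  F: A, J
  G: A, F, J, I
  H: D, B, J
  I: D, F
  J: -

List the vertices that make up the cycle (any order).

DFS with gray/black marking from A:
A gray
  H gray
    D gray
      F gray
        F→A: A is gray → back edge
Back edge closes the cycle A → H → D → F → A; its vertices are {A, D, F, H}.

A, D, F, H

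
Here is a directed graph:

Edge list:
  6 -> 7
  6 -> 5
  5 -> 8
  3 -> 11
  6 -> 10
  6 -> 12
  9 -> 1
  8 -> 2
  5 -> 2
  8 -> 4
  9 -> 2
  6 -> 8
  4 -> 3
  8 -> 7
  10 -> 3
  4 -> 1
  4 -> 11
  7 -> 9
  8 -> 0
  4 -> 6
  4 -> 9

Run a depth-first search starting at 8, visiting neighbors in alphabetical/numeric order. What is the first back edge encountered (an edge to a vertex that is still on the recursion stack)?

DFS from 8 (visiting neighbors in alphabetical/numeric order); mark gray on enter, black on exit:
8 gray
  0 gray
  0 black
  2 gray
  2 black
  4 gray
    1 gray
    1 black
    3 gray
      11 gray
      11 black
    3 black
    6 gray
      5 gray
        5→2: 2 black — skip
        5→8: 8 is gray → back edge
First back edge: 5 → 8.

5→8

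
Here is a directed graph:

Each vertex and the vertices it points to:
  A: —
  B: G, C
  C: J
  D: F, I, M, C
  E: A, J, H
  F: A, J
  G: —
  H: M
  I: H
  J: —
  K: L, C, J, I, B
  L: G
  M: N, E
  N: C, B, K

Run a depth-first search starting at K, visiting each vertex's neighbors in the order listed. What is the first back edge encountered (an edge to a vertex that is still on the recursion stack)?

N→K

DFS from K (visiting each vertex's neighbors in the order listed); mark gray on enter, black on exit:
K gray
  L gray
    G gray
    G black
  L black
  C gray
    J gray
    J black
  C black
  K→J: J black — skip
  I gray
    H gray
      M gray
        N gray
          N→C: C black — skip
          B gray
            B→G: G black — skip
            B→C: C black — skip
          B black
          N→K: K is gray → back edge
First back edge: N → K.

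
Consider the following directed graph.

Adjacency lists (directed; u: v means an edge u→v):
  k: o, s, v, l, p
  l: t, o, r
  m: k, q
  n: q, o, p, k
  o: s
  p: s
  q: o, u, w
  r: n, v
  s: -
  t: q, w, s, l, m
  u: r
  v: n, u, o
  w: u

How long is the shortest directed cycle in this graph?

For each vertex v, BFS finds the shortest path from v back to v.
The shortest such closed walk is l → t → l, length 2.

2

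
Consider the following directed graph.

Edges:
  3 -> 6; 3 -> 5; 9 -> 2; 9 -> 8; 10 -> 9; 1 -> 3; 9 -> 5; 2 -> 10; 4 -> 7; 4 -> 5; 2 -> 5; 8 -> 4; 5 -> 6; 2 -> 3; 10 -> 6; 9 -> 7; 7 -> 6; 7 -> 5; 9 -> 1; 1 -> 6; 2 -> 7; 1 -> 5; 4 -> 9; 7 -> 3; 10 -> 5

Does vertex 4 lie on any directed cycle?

Yes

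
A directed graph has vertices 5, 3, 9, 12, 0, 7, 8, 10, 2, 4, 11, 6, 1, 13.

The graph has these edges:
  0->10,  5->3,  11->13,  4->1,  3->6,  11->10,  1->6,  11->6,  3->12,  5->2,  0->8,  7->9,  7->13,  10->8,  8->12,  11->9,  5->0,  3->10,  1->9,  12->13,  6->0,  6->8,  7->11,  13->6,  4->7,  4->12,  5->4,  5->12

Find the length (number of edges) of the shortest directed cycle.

4

For each vertex v, BFS finds the shortest path from v back to v.
The shortest such closed walk is 12 → 13 → 6 → 8 → 12, length 4.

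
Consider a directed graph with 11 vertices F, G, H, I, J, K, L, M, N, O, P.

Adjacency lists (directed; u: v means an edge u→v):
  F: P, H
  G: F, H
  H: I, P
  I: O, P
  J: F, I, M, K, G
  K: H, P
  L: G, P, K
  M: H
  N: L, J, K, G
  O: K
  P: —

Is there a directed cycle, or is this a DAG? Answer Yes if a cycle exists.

DFS with white/gray/black marking, starting from L:
L gray
  G gray
    F gray
      P gray
      P black
      H gray
        I gray
          O gray
            K gray
              K→H: H is gray → back edge
Back edge found, so a cycle exists: H → I → O → K → H.

Yes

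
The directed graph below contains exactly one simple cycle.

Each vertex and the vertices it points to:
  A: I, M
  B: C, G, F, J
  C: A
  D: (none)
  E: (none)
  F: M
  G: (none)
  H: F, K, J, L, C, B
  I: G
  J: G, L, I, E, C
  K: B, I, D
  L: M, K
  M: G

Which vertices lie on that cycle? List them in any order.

B, J, K, L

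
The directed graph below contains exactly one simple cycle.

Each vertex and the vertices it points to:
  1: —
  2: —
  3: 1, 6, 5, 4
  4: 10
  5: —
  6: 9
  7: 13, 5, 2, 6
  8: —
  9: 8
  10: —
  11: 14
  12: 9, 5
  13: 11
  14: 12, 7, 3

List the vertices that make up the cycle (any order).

DFS with gray/black marking from 14:
14 gray
  12 gray
    9 gray
      8 gray
      8 black
    9 black
    5 gray
    5 black
  12 black
  7 gray
    13 gray
      11 gray
        11→14: 14 is gray → back edge
Back edge closes the cycle 14 → 7 → 13 → 11 → 14; its vertices are {7, 11, 13, 14}.

7, 11, 13, 14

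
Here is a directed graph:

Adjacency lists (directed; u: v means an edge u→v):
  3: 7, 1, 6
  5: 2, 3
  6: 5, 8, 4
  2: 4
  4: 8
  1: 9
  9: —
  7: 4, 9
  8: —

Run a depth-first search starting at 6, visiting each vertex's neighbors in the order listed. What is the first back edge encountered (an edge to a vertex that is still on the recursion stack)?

3->6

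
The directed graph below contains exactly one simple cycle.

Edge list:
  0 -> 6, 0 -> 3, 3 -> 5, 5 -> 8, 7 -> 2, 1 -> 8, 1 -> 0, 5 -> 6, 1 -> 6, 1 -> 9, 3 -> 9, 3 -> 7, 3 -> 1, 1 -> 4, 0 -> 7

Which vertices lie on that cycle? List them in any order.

DFS with gray/black marking from 0:
0 gray
  7 gray
    2 gray
    2 black
  7 black
  6 gray
  6 black
  3 gray
    3→7: 7 black — skip
    5 gray
      8 gray
      8 black
      5→6: 6 black — skip
    5 black
    9 gray
    9 black
    1 gray
      1→8: 8 black — skip
      1→9: 9 black — skip
      1→6: 6 black — skip
      1→0: 0 is gray → back edge
Back edge closes the cycle 0 → 3 → 1 → 0; its vertices are {0, 1, 3}.

0, 1, 3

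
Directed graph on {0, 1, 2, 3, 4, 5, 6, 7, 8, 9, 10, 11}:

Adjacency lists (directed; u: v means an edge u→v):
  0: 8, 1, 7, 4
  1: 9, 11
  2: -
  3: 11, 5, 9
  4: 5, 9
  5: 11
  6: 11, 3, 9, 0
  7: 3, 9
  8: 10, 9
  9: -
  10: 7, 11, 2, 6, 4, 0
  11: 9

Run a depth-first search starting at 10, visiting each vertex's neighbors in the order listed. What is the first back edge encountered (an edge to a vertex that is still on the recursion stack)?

8→10

DFS from 10 (visiting each vertex's neighbors in the order listed); mark gray on enter, black on exit:
10 gray
  7 gray
    3 gray
      11 gray
        9 gray
        9 black
      11 black
      5 gray
        5→11: 11 black — skip
      5 black
      3→9: 9 black — skip
    3 black
    7→9: 9 black — skip
  7 black
  10→11: 11 black — skip
  2 gray
  2 black
  6 gray
    6→11: 11 black — skip
    6→3: 3 black — skip
    6→9: 9 black — skip
    0 gray
      8 gray
        8→10: 10 is gray → back edge
First back edge: 8 → 10.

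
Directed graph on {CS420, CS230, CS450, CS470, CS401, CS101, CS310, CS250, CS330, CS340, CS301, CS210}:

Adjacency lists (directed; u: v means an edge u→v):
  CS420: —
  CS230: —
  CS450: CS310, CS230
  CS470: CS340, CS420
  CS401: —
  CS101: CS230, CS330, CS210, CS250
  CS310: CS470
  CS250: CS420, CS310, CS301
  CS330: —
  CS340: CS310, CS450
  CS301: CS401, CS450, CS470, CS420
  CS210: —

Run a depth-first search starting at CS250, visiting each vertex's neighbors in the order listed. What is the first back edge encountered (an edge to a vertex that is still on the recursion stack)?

CS340→CS310

DFS from CS250 (visiting each vertex's neighbors in the order listed); mark gray on enter, black on exit:
CS250 gray
  CS420 gray
  CS420 black
  CS310 gray
    CS470 gray
      CS340 gray
        CS340→CS310: CS310 is gray → back edge
First back edge: CS340 → CS310.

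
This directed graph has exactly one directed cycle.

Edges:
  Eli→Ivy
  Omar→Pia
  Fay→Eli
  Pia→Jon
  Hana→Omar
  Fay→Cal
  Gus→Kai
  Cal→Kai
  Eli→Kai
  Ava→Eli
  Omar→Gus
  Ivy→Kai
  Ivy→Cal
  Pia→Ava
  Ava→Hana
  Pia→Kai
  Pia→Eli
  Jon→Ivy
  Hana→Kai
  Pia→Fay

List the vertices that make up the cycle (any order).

DFS with gray/black marking from Omar:
Omar gray
  Pia gray
    Ava gray
      Eli gray
        Kai gray
        Kai black
        Ivy gray
          Ivy→Kai: Kai black — skip
          Cal gray
            Cal→Kai: Kai black — skip
          Cal black
        Ivy black
      Eli black
      Hana gray
        Hana→Omar: Omar is gray → back edge
Back edge closes the cycle Omar → Pia → Ava → Hana → Omar; its vertices are {Ava, Pia, Hana, Omar}.

Ava, Pia, Hana, Omar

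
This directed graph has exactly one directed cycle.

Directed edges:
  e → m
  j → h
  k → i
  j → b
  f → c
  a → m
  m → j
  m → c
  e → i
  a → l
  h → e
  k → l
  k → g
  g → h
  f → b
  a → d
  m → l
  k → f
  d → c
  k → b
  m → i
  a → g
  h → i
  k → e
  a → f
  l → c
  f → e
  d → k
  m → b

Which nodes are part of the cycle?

DFS with gray/black marking from m:
m gray
  j gray
    b gray
    b black
    h gray
      e gray
        i gray
        i black
        e→m: m is gray → back edge
Back edge closes the cycle m → j → h → e → m; its vertices are {e, h, j, m}.

e, h, j, m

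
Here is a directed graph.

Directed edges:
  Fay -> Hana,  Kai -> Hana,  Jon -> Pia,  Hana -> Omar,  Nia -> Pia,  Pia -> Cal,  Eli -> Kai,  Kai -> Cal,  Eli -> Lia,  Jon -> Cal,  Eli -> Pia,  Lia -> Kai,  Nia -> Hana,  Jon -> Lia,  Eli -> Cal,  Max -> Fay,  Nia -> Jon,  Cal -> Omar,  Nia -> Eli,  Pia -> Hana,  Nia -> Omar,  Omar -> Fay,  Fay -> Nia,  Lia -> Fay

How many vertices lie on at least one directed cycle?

10

A vertex is on a directed cycle iff it belongs to a strongly connected component of size ≥ 2 (or has a self-loop).
The vertices on cycles are {Cal, Eli, Fay, Jon, Kai, Lia, Nia, Pia, Hana, Omar} — 10 in total.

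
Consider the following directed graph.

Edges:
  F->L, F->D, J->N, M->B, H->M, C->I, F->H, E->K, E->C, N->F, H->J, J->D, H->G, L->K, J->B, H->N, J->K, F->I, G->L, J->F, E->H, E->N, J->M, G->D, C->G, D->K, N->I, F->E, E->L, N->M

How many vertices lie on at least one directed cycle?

A vertex is on a directed cycle iff it belongs to a strongly connected component of size ≥ 2 (or has a self-loop).
The vertices on cycles are {E, F, H, J, N} — 5 in total.

5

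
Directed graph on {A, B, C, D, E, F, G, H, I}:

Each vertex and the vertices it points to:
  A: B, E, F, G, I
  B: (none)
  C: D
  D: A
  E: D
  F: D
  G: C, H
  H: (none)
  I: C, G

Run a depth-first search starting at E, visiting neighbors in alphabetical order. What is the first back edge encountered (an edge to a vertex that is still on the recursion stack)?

A->E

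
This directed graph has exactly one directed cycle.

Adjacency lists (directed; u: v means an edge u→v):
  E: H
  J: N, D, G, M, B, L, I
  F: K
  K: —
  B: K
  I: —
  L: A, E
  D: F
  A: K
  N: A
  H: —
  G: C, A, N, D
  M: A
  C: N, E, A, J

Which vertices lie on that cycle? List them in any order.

C, G, J

DFS with gray/black marking from J:
J gray
  N gray
    A gray
      K gray
      K black
    A black
  N black
  D gray
    F gray
      F→K: K black — skip
    F black
  D black
  G gray
    C gray
      C→N: N black — skip
      E gray
        H gray
        H black
      E black
      C→A: A black — skip
      C→J: J is gray → back edge
Back edge closes the cycle J → G → C → J; its vertices are {C, G, J}.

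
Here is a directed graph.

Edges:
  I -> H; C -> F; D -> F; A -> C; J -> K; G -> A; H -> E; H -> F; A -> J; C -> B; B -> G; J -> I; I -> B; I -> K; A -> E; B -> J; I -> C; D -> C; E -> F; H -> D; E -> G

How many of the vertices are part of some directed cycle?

9

A vertex is on a directed cycle iff it belongs to a strongly connected component of size ≥ 2 (or has a self-loop).
The vertices on cycles are {A, B, C, D, E, G, H, I, J} — 9 in total.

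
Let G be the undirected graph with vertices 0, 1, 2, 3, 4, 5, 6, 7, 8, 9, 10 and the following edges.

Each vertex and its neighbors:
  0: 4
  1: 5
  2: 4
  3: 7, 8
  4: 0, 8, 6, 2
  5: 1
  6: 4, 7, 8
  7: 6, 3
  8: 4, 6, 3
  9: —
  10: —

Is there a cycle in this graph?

DFS, tracking each vertex's parent; an edge to a visited non-parent vertex closes a cycle.
Start from 1:
visit 1 (parent –)
  visit 5 (parent 1)
    5–1: parent, skip
visit 0 (parent –)
  visit 4 (parent 0)
    4–0: parent, skip
    visit 8 (parent 4)
      8–4: parent, skip
      visit 6 (parent 8)
        6–4: 4 visited and ≠ parent → cycle
Cycle: 4 – 8 – 6 – 4.

Yes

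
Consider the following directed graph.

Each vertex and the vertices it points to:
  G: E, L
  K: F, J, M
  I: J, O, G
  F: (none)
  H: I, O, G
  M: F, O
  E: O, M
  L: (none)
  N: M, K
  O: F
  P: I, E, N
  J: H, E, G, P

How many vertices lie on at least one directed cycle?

A vertex is on a directed cycle iff it belongs to a strongly connected component of size ≥ 2 (or has a self-loop).
The vertices on cycles are {H, I, J, K, N, P} — 6 in total.

6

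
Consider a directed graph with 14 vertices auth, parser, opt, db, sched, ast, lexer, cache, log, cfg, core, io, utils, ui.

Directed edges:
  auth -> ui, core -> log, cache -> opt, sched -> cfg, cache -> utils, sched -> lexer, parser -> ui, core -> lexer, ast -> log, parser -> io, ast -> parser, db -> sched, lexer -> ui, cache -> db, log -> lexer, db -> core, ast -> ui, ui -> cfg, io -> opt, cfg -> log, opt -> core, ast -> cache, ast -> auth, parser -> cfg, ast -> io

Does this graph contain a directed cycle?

Yes

DFS with white/gray/black marking, starting from ui:
ui gray
  cfg gray
    log gray
      lexer gray
        lexer→ui: ui is gray → back edge
Back edge found, so a cycle exists: ui → cfg → log → lexer → ui.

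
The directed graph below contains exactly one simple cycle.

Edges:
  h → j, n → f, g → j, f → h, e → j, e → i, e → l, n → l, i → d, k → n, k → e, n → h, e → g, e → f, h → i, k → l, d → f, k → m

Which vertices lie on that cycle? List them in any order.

DFS with gray/black marking from h:
h gray
  j gray
  j black
  i gray
    d gray
      f gray
        f→h: h is gray → back edge
Back edge closes the cycle h → i → d → f → h; its vertices are {d, f, h, i}.

d, f, h, i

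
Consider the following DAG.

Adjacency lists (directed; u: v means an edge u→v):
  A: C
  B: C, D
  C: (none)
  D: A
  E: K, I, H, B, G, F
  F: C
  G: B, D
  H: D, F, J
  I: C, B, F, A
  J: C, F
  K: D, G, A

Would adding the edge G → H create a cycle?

No

Adding G→H creates a cycle iff H can already reach G.
Explore from H: no path reaches G. The graph stays acyclic.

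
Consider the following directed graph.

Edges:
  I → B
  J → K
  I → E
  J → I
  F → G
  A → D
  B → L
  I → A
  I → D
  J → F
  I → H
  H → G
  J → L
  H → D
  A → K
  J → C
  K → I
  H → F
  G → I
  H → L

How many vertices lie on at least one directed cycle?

6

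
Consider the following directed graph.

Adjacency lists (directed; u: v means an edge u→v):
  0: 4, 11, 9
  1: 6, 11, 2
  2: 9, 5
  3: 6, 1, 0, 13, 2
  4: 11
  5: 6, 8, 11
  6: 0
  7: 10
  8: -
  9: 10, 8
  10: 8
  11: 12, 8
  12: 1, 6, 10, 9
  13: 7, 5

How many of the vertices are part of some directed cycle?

8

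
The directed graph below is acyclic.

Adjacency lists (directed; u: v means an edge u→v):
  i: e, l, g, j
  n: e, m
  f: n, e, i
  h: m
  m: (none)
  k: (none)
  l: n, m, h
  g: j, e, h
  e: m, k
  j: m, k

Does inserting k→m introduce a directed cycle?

Adding k→m creates a cycle iff m can already reach k.
Explore from m: no path reaches k. The graph stays acyclic.

No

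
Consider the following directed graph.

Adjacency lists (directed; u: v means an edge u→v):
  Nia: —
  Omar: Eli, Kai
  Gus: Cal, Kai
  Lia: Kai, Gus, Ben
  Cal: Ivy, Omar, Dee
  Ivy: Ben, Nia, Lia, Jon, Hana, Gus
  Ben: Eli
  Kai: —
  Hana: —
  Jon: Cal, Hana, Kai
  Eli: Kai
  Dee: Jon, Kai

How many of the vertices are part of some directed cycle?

6

A vertex is on a directed cycle iff it belongs to a strongly connected component of size ≥ 2 (or has a self-loop).
The vertices on cycles are {Cal, Dee, Gus, Ivy, Jon, Lia} — 6 in total.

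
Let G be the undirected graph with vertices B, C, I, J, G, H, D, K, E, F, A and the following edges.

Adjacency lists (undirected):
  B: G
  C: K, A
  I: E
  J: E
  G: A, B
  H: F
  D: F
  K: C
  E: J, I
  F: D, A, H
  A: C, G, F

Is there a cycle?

No

DFS, tracking each vertex's parent; an edge to a visited non-parent vertex closes a cycle.
Start from E:
visit E (parent –)
  visit J (parent E)
    J–E: parent, skip
  visit I (parent E)
    I–E: parent, skip
visit B (parent –)
  visit G (parent B)
    visit A (parent G)
      visit C (parent A)
        visit K (parent C)
          K–C: parent, skip
        C–A: parent, skip
      A–G: parent, skip
      visit F (parent A)
        visit D (parent F)
          D–F: parent, skip
        F–A: parent, skip
        visit H (parent F)
          H–F: parent, skip
    G–B: parent, skip
No non-parent visited neighbor found — the graph is a forest.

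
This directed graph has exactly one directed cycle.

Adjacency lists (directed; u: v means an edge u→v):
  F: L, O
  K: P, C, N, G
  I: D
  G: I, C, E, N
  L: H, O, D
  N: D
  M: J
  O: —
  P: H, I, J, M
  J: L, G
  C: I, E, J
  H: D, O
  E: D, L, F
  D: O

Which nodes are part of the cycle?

DFS with gray/black marking from G:
G gray
  I gray
    D gray
      O gray
      O black
    D black
  I black
  C gray
    C→I: I black — skip
    E gray
      E→D: D black — skip
      L gray
        H gray
          H→D: D black — skip
          H→O: O black — skip
        H black
        L→O: O black — skip
        L→D: D black — skip
      L black
      F gray
        F→L: L black — skip
        F→O: O black — skip
      F black
    E black
    J gray
      J→L: L black — skip
      J→G: G is gray → back edge
Back edge closes the cycle G → C → J → G; its vertices are {C, G, J}.

C, G, J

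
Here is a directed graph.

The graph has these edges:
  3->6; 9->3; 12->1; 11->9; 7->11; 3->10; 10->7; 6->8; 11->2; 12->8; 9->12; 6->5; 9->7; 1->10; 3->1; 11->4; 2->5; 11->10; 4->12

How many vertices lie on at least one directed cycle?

8

A vertex is on a directed cycle iff it belongs to a strongly connected component of size ≥ 2 (or has a self-loop).
The vertices on cycles are {1, 3, 4, 7, 9, 10, 11, 12} — 8 in total.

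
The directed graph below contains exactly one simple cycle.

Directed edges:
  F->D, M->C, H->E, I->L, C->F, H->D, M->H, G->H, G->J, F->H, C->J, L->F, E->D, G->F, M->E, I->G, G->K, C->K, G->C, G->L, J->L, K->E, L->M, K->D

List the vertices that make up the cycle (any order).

DFS with gray/black marking from C:
C gray
  J gray
    L gray
      F gray
        D gray
        D black
        H gray
          H→D: D black — skip
          E gray
            E→D: D black — skip
          E black
        H black
      F black
      M gray
        M→E: E black — skip
        M→H: H black — skip
        M→C: C is gray → back edge
Back edge closes the cycle C → J → L → M → C; its vertices are {C, J, L, M}.

C, J, L, M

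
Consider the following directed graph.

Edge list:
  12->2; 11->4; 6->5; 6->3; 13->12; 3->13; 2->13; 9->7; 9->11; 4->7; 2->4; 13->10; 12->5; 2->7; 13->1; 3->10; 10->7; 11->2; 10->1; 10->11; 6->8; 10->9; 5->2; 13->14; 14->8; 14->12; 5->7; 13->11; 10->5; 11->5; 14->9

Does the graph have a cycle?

DFS with white/gray/black marking, starting from 8:
8 gray
8 black
1 gray
1 black
2 gray
  13 gray
    11 gray
      11→2: 2 is gray → back edge
Back edge found, so a cycle exists: 2 → 13 → 11 → 2.

Yes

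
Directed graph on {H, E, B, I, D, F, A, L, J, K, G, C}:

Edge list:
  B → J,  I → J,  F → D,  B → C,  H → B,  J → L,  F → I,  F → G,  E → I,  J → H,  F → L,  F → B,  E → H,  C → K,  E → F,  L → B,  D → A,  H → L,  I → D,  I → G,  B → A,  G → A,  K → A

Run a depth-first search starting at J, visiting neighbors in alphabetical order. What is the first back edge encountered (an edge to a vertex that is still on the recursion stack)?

DFS from J (visiting neighbors in alphabetical order); mark gray on enter, black on exit:
J gray
  H gray
    B gray
      A gray
      A black
      C gray
        K gray
          K→A: A black — skip
        K black
      C black
      B→J: J is gray → back edge
First back edge: B → J.

B->J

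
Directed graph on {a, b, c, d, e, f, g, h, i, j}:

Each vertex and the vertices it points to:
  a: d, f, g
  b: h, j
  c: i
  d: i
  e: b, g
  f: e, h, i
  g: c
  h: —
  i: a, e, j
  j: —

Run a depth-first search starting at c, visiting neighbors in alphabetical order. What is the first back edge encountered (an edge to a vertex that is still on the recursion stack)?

DFS from c (visiting neighbors in alphabetical order); mark gray on enter, black on exit:
c gray
  i gray
    a gray
      d gray
        d→i: i is gray → back edge
First back edge: d → i.

d→i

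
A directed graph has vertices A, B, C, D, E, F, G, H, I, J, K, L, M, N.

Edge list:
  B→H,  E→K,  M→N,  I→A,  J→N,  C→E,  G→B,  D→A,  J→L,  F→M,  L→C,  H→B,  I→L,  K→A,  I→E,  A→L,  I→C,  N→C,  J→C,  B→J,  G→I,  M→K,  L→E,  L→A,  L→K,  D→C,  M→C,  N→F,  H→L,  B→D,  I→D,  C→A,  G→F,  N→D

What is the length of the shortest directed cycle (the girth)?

2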